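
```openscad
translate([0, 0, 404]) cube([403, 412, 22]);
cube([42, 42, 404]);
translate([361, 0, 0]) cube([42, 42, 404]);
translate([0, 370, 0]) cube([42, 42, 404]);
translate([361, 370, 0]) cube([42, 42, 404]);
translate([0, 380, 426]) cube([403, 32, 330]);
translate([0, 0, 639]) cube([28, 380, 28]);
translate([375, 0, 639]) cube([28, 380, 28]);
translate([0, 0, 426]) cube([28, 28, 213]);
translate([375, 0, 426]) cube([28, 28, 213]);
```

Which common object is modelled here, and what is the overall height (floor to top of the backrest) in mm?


A chair. The overall height is 756 mm.

A slab on four corner posts with a tall panel at the back — a chair. The seat slab sits at z = 404 with thickness 22, and the 330 mm backrest starts at the seat top, so the overall height is 404 + 22 + 330 = 756 mm.


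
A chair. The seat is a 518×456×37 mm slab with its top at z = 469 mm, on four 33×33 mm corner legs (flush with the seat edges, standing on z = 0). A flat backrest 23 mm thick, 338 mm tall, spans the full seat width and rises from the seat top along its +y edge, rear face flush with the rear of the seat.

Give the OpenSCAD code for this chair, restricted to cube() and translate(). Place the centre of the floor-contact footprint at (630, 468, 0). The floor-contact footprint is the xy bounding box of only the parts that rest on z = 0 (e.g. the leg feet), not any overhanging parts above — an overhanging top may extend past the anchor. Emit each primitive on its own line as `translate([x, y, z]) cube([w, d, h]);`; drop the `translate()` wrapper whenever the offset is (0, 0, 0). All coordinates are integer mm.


translate([371, 240, 432]) cube([518, 456, 37]);
translate([371, 240, 0]) cube([33, 33, 432]);
translate([856, 240, 0]) cube([33, 33, 432]);
translate([371, 663, 0]) cube([33, 33, 432]);
translate([856, 663, 0]) cube([33, 33, 432]);
translate([371, 673, 469]) cube([518, 23, 338]);


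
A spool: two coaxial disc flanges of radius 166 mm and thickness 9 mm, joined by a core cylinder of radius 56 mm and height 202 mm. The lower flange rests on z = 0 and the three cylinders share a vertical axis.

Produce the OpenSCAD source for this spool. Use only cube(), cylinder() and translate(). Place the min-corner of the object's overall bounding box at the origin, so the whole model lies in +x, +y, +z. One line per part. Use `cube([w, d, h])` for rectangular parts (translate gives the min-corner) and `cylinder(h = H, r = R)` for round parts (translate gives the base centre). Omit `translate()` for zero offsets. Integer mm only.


translate([166, 166, 0]) cylinder(h = 9, r = 166);
translate([166, 166, 9]) cylinder(h = 202, r = 56);
translate([166, 166, 211]) cylinder(h = 9, r = 166);


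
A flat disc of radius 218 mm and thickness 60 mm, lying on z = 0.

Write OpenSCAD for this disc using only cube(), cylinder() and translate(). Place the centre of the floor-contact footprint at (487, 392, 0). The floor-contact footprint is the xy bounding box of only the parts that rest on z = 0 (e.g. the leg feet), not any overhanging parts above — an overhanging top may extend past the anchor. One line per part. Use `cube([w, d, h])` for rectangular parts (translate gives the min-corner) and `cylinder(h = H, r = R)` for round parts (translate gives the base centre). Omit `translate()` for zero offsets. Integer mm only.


translate([487, 392, 0]) cylinder(h = 60, r = 218);


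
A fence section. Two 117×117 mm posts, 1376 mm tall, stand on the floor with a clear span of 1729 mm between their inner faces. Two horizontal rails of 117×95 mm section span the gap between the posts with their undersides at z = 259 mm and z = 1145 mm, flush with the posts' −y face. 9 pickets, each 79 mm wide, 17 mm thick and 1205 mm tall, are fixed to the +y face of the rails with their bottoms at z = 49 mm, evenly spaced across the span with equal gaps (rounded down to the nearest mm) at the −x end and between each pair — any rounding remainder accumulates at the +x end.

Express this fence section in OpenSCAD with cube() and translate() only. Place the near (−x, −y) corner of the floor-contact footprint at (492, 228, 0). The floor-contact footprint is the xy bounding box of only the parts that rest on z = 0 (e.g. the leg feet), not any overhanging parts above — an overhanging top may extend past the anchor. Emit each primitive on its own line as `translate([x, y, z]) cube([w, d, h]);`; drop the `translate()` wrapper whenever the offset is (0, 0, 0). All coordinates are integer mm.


translate([492, 228, 0]) cube([117, 117, 1376]);
translate([2338, 228, 0]) cube([117, 117, 1376]);
translate([609, 228, 259]) cube([1729, 117, 95]);
translate([609, 228, 1145]) cube([1729, 117, 95]);
translate([710, 345, 49]) cube([79, 17, 1205]);
translate([890, 345, 49]) cube([79, 17, 1205]);
translate([1070, 345, 49]) cube([79, 17, 1205]);
translate([1250, 345, 49]) cube([79, 17, 1205]);
translate([1430, 345, 49]) cube([79, 17, 1205]);
translate([1610, 345, 49]) cube([79, 17, 1205]);
translate([1790, 345, 49]) cube([79, 17, 1205]);
translate([1970, 345, 49]) cube([79, 17, 1205]);
translate([2150, 345, 49]) cube([79, 17, 1205]);


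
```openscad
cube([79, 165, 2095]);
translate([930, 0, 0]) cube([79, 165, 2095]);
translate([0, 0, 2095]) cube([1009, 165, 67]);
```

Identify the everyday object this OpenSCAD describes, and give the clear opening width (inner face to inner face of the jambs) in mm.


A door frame. The clear opening width is 851 mm.

Two 2095 mm tall posts with a header on top — a door frame. The left jamb is 79 mm wide at x = 0; the right jamb starts at x = 930. The clear opening is 930 − 79 = 851 mm.


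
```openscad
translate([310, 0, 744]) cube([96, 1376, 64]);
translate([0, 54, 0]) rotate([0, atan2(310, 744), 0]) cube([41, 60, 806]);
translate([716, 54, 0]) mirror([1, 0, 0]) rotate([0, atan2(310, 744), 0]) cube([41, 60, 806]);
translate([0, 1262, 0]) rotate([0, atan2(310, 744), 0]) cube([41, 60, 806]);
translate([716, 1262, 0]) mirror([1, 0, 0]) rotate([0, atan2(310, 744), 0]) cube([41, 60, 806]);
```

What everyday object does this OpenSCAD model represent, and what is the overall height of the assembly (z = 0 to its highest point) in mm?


A sawhorse. The overall height is 808 mm.

A beam across two mirrored pairs of raked legs — a sawhorse. The beam's underside is at z = 744 (matching the legs' vertical rise in atan2(310, 744)) and the beam is 64 mm tall, so its top is at 744 + 64 = 808 mm. The raked legs top out at the beam's underside, so that is the highest point.


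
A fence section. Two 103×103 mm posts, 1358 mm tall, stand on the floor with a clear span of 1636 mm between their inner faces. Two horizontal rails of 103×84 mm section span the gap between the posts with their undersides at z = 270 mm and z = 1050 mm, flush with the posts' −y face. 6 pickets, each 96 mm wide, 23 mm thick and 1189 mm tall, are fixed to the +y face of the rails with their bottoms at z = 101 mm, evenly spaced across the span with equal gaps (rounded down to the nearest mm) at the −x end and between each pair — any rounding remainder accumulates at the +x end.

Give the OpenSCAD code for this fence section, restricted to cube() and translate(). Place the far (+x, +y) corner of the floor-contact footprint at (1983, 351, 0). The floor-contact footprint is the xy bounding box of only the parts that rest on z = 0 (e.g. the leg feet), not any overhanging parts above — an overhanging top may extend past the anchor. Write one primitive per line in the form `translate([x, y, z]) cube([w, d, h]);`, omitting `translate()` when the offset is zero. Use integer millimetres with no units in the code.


translate([141, 248, 0]) cube([103, 103, 1358]);
translate([1880, 248, 0]) cube([103, 103, 1358]);
translate([244, 248, 270]) cube([1636, 103, 84]);
translate([244, 248, 1050]) cube([1636, 103, 84]);
translate([395, 351, 101]) cube([96, 23, 1189]);
translate([642, 351, 101]) cube([96, 23, 1189]);
translate([889, 351, 101]) cube([96, 23, 1189]);
translate([1136, 351, 101]) cube([96, 23, 1189]);
translate([1383, 351, 101]) cube([96, 23, 1189]);
translate([1630, 351, 101]) cube([96, 23, 1189]);


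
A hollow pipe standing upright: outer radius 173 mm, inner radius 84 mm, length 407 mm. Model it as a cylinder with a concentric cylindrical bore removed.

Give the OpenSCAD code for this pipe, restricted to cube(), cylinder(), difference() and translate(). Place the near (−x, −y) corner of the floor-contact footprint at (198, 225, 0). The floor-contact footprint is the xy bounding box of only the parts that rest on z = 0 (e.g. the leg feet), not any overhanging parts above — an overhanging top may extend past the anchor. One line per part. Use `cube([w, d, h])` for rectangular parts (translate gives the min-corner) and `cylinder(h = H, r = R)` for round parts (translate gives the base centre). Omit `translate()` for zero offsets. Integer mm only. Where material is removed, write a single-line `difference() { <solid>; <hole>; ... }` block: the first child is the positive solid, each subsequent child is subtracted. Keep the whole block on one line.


difference() { translate([371, 398, 0]) cylinder(h = 407, r = 173); translate([371, 398, 0]) cylinder(h = 407, r = 84); }


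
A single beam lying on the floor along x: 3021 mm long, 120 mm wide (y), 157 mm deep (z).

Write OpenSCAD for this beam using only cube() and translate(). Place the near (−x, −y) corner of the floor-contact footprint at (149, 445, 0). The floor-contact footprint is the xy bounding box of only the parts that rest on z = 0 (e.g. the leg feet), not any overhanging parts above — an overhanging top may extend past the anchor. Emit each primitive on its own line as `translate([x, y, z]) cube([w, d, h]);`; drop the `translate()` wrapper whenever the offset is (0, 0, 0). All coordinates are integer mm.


translate([149, 445, 0]) cube([3021, 120, 157]);


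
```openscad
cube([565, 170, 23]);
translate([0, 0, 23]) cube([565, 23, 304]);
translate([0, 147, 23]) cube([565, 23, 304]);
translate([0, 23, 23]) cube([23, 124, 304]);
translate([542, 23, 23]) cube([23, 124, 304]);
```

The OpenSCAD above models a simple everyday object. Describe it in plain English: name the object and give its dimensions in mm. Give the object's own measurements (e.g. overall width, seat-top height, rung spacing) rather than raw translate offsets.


An open-topped rectangular box: outside dimensions 565×170×327 mm, with a uniform wall and base thickness of 23 mm. The base is a full 565×170 slab on the floor; four walls sit on top of the base. The front and back walls (the −y and +y sides) span the full width; the two side walls fit between them.


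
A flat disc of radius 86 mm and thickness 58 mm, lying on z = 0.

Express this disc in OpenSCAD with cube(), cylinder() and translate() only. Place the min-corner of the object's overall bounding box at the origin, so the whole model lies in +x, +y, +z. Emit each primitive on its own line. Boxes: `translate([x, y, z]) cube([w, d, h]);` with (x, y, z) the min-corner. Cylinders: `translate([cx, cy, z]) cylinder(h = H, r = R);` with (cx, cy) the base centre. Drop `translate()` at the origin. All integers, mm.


translate([86, 86, 0]) cylinder(h = 58, r = 86);


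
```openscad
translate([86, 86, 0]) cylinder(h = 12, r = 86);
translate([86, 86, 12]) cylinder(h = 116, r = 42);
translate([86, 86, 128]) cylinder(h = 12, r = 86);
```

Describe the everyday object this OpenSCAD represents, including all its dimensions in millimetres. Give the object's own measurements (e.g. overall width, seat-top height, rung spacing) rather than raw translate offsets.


A spool: two coaxial disc flanges of radius 86 mm and thickness 12 mm, joined by a core cylinder of radius 42 mm and height 116 mm. The lower flange rests on z = 0 and the three cylinders share a vertical axis.


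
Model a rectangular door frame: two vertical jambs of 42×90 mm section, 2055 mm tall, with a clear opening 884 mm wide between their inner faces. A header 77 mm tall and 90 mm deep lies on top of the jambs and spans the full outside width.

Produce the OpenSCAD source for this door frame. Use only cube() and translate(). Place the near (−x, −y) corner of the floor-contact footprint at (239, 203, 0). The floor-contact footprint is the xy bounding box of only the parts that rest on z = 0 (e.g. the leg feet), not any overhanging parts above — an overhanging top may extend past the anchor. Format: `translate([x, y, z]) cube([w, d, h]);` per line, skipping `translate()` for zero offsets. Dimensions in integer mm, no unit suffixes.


translate([239, 203, 0]) cube([42, 90, 2055]);
translate([1165, 203, 0]) cube([42, 90, 2055]);
translate([239, 203, 2055]) cube([968, 90, 77]);


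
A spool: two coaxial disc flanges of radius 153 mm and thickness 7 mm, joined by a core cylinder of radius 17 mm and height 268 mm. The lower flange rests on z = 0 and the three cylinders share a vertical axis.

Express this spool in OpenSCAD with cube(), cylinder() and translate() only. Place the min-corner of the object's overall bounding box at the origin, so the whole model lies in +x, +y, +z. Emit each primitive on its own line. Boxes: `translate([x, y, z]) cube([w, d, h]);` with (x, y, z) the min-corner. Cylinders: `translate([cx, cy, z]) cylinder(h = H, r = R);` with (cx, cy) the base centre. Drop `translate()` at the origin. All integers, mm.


translate([153, 153, 0]) cylinder(h = 7, r = 153);
translate([153, 153, 7]) cylinder(h = 268, r = 17);
translate([153, 153, 275]) cylinder(h = 7, r = 153);


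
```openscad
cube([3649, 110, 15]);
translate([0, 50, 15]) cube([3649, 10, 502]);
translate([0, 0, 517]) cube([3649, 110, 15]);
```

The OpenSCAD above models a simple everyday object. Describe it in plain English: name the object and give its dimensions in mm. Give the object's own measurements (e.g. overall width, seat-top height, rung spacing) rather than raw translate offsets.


An I-beam lying along x, 3649 mm long. Overall section height 532 mm. Two flanges 110 mm wide (y) and 15 mm thick, one on the floor and one at the top; a web 10 mm thick runs between them, centred on the flange width.


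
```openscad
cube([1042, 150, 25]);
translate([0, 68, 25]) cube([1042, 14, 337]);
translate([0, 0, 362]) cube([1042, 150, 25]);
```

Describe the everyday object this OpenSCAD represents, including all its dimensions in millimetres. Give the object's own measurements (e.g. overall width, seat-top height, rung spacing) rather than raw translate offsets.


An I-beam lying along x, 1042 mm long. Overall section height 387 mm. Two flanges 150 mm wide (y) and 25 mm thick, one on the floor and one at the top; a web 14 mm thick runs between them, centred on the flange width.


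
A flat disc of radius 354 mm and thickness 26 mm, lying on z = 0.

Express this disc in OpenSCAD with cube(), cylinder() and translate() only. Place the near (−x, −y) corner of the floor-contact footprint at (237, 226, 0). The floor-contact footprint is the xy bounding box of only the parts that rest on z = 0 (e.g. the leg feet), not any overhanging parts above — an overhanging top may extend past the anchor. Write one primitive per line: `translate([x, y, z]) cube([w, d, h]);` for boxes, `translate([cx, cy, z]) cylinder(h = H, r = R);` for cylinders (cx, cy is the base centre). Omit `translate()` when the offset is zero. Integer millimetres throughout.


translate([591, 580, 0]) cylinder(h = 26, r = 354);


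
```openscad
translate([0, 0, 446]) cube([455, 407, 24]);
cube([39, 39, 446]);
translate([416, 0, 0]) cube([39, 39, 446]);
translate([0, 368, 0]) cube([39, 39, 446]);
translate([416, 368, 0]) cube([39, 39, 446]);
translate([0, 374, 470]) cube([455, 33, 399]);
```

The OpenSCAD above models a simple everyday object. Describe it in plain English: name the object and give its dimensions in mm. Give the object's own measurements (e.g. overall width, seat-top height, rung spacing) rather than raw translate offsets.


A chair. The seat is a 455×407×24 mm slab with its top at z = 470 mm, on four 39×39 mm corner legs (flush with the seat edges, standing on z = 0). A flat backrest 33 mm thick, 399 mm tall, spans the full seat width and rises from the seat top along its +y edge, rear face flush with the rear of the seat.


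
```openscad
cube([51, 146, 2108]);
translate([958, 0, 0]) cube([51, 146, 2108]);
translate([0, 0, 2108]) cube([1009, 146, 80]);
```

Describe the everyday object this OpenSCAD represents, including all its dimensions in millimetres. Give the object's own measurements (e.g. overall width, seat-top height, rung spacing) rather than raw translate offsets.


A door frame. The clear opening is 907 mm wide and 2108 mm high. Two 51 mm wide jambs, 146 mm deep, stand either side of the opening from the floor to the top of the opening. A 80 mm thick head sits across the top of both jambs, spanning the full outside width of the frame.


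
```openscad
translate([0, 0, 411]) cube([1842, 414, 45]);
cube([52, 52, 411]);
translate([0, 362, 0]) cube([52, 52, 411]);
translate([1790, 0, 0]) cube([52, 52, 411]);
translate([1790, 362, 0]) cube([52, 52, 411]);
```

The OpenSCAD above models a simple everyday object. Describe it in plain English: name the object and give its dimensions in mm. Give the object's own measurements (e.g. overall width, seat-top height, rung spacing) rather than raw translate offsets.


A long wooden bench with a 1842 mm (x) × 414 mm (y) seat, 45 mm thick, its top surface 456 mm above the floor. Four 52 mm square legs at the seat corners, flush with the edges, run from z = 0 to the seat underside.


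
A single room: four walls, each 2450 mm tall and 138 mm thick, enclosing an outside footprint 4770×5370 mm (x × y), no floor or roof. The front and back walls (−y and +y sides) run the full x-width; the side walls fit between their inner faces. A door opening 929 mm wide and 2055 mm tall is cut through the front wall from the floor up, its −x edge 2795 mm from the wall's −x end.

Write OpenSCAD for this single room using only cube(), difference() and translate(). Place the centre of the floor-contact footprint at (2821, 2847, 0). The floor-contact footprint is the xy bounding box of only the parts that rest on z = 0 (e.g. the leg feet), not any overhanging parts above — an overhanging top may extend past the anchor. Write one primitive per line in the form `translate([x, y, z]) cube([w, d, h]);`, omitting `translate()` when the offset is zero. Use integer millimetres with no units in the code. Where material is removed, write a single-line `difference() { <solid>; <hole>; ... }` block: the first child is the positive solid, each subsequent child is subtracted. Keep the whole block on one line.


difference() { translate([436, 162, 0]) cube([4770, 138, 2450]); translate([3231, 162, 0]) cube([929, 138, 2055]); }
translate([436, 5394, 0]) cube([4770, 138, 2450]);
translate([436, 300, 0]) cube([138, 5094, 2450]);
translate([5068, 300, 0]) cube([138, 5094, 2450]);


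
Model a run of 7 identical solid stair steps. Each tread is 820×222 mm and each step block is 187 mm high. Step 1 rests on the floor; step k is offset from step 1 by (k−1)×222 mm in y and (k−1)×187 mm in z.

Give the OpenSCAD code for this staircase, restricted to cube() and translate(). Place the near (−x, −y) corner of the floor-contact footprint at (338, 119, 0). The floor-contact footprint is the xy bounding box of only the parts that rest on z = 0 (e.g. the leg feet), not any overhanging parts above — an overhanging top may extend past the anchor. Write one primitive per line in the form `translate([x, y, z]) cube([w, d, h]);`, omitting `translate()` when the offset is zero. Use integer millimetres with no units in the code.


translate([338, 119, 0]) cube([820, 222, 187]);
translate([338, 341, 187]) cube([820, 222, 187]);
translate([338, 563, 374]) cube([820, 222, 187]);
translate([338, 785, 561]) cube([820, 222, 187]);
translate([338, 1007, 748]) cube([820, 222, 187]);
translate([338, 1229, 935]) cube([820, 222, 187]);
translate([338, 1451, 1122]) cube([820, 222, 187]);


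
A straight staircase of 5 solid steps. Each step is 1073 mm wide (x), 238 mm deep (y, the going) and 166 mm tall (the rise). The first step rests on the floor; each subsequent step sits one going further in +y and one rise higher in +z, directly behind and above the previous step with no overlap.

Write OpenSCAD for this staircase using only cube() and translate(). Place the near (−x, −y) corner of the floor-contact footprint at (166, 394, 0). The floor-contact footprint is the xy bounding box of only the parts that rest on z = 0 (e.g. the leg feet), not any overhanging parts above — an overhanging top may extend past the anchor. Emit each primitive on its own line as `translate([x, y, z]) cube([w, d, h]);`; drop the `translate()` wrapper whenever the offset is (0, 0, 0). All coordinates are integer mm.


translate([166, 394, 0]) cube([1073, 238, 166]);
translate([166, 632, 166]) cube([1073, 238, 166]);
translate([166, 870, 332]) cube([1073, 238, 166]);
translate([166, 1108, 498]) cube([1073, 238, 166]);
translate([166, 1346, 664]) cube([1073, 238, 166]);


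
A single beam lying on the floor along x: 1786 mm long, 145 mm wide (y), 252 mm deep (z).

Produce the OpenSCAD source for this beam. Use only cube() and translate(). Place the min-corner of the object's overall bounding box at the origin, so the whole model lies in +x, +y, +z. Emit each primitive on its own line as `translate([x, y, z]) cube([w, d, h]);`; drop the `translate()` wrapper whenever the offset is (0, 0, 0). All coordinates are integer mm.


cube([1786, 145, 252]);


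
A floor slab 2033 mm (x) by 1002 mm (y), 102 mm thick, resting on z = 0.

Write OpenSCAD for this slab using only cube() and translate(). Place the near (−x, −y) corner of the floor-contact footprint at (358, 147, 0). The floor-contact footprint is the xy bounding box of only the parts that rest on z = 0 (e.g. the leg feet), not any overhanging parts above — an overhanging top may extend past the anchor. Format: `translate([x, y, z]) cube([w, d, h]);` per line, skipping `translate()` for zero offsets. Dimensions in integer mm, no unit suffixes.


translate([358, 147, 0]) cube([2033, 1002, 102]);


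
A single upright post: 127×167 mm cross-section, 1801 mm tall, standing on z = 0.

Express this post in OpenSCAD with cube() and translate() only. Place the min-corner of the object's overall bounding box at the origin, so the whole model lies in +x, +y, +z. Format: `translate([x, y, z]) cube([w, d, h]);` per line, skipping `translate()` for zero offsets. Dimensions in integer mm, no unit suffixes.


cube([127, 167, 1801]);


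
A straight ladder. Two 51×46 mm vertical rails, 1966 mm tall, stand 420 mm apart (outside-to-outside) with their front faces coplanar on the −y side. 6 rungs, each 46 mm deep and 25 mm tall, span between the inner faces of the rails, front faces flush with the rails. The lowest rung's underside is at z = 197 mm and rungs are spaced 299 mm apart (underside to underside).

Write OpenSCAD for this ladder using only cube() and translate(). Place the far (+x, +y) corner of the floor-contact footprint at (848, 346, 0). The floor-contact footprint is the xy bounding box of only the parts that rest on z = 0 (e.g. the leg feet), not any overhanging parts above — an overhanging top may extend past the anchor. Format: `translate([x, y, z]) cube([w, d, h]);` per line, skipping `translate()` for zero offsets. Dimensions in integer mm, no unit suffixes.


translate([428, 300, 0]) cube([51, 46, 1966]);
translate([797, 300, 0]) cube([51, 46, 1966]);
translate([479, 300, 197]) cube([318, 46, 25]);
translate([479, 300, 496]) cube([318, 46, 25]);
translate([479, 300, 795]) cube([318, 46, 25]);
translate([479, 300, 1094]) cube([318, 46, 25]);
translate([479, 300, 1393]) cube([318, 46, 25]);
translate([479, 300, 1692]) cube([318, 46, 25]);


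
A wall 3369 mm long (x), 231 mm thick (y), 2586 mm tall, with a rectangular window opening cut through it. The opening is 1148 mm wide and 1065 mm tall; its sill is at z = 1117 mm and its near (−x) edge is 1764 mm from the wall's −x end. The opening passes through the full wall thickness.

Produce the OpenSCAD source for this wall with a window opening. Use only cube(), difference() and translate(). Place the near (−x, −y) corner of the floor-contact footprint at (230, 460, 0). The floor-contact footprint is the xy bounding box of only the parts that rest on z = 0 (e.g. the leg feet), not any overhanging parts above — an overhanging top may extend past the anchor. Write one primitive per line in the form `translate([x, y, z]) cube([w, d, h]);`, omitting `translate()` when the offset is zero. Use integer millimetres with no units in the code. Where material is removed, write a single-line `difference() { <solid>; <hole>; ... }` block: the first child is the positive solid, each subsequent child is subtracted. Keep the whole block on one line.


difference() { translate([230, 460, 0]) cube([3369, 231, 2586]); translate([1994, 460, 1117]) cube([1148, 231, 1065]); }


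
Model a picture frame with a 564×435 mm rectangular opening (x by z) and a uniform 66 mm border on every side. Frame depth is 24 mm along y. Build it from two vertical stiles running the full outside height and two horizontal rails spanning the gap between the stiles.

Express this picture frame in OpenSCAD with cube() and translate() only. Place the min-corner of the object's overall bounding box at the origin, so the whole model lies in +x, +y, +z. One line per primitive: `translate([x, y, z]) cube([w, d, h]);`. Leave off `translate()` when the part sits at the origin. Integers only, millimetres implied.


cube([66, 24, 567]);
translate([630, 0, 0]) cube([66, 24, 567]);
translate([66, 0, 0]) cube([564, 24, 66]);
translate([66, 0, 501]) cube([564, 24, 66]);


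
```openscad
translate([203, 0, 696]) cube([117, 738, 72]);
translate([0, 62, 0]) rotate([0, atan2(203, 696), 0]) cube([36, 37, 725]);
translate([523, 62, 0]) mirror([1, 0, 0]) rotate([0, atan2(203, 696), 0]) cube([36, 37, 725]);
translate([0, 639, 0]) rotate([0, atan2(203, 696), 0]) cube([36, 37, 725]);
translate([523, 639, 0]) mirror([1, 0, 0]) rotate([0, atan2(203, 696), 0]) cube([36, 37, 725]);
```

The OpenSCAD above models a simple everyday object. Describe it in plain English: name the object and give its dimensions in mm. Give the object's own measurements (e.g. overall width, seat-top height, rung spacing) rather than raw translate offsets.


A sawhorse. A 117×738×72 mm beam (x, y, z) sits on two A-frame leg pairs. Each pair is two raked legs of 36×37 mm section (37 mm along y) splaying symmetrically in x. Each leg rises 696 mm vertically over 203 mm of horizontal reach and is 725 mm long along its own axis. Every leg's outer bottom edge rests on the floor and its outer top edge meets a bottom edge of the beam — the left legs (tilting toward +x) meet the beam's −x bottom edge, the right legs (their mirror images, tilting toward −x) meet its +x bottom edge — so the leg tops tuck under the beam, the beam's underside is 696 mm above the floor, and the feet are 523 mm apart outside-to-outside with the beam centred between them. The two leg pairs are set in 62 mm from either end of the beam.


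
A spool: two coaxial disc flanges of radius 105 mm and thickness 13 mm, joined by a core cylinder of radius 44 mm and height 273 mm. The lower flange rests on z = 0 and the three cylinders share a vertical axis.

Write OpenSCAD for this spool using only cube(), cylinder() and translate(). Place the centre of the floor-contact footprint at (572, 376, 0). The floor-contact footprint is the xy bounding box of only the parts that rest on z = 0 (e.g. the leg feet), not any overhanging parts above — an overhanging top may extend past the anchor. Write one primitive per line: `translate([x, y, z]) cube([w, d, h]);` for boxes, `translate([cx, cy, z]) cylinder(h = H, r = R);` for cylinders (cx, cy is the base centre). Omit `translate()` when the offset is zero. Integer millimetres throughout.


translate([572, 376, 0]) cylinder(h = 13, r = 105);
translate([572, 376, 13]) cylinder(h = 273, r = 44);
translate([572, 376, 286]) cylinder(h = 13, r = 105);


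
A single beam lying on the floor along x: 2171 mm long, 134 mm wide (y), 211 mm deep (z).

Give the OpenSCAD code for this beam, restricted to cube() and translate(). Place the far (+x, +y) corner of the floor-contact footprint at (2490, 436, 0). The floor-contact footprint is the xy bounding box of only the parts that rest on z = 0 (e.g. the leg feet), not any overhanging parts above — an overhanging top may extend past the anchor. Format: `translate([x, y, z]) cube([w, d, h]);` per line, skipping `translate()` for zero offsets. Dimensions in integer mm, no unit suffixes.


translate([319, 302, 0]) cube([2171, 134, 211]);


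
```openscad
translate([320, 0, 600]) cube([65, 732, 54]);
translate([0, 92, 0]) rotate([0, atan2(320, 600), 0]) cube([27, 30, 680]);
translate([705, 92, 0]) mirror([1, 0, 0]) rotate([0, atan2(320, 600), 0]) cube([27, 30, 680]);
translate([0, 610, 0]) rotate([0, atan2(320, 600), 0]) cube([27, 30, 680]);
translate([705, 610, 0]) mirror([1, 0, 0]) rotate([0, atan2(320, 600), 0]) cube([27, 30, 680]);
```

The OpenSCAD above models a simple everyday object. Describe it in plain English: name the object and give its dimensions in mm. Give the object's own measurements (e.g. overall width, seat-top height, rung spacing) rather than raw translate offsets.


A sawhorse. A 65×732×54 mm beam (x, y, z) sits on two A-frame leg pairs. Each pair is two raked legs of 27×30 mm section (30 mm along y) splaying symmetrically in x. Each leg rises 600 mm vertically over 320 mm of horizontal reach and is 680 mm long along its own axis. Every leg's outer bottom edge rests on the floor and its outer top edge meets a bottom edge of the beam — the left legs (tilting toward +x) meet the beam's −x bottom edge, the right legs (their mirror images, tilting toward −x) meet its +x bottom edge — so the leg tops tuck under the beam, the beam's underside is 600 mm above the floor, and the feet are 705 mm apart outside-to-outside with the beam centred between them. The two leg pairs are set in 92 mm from either end of the beam.


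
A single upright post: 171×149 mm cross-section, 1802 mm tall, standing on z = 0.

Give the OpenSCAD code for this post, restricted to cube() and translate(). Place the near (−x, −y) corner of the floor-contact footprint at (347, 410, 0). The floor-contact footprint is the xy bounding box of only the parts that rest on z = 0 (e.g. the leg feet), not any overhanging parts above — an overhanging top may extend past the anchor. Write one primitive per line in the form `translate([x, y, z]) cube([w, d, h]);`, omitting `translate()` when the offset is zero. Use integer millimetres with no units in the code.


translate([347, 410, 0]) cube([171, 149, 1802]);


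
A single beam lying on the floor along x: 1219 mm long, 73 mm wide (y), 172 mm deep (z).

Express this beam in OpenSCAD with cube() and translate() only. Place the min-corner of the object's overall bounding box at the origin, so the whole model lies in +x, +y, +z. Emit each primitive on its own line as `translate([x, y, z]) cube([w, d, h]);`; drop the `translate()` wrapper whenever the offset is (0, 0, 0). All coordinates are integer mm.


cube([1219, 73, 172]);


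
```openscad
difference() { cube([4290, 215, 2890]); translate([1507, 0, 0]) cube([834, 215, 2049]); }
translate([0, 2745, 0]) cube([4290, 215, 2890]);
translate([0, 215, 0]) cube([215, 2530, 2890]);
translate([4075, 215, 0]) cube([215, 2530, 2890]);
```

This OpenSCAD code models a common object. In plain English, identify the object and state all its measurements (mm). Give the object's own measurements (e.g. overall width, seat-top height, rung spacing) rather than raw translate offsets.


A single room: four walls, each 2890 mm tall and 215 mm thick, enclosing an outside footprint 4290×2960 mm (x × y), no floor or roof. The front and back walls (−y and +y sides) run the full x-width; the side walls fit between their inner faces. A door opening 834 mm wide and 2049 mm tall is cut through the front wall from the floor up, its −x edge 1507 mm from the wall's −x end.


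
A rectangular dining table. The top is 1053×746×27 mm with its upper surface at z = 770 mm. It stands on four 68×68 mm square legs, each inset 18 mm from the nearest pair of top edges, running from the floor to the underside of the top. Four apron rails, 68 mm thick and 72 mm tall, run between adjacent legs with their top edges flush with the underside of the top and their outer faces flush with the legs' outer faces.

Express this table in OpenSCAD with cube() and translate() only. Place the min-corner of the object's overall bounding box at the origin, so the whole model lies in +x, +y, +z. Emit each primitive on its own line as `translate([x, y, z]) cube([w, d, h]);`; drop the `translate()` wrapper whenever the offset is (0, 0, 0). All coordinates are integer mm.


translate([0, 0, 743]) cube([1053, 746, 27]);
translate([18, 18, 0]) cube([68, 68, 743]);
translate([967, 18, 0]) cube([68, 68, 743]);
translate([18, 660, 0]) cube([68, 68, 743]);
translate([967, 660, 0]) cube([68, 68, 743]);
translate([86, 18, 671]) cube([881, 68, 72]);
translate([86, 660, 671]) cube([881, 68, 72]);
translate([18, 86, 671]) cube([68, 574, 72]);
translate([967, 86, 671]) cube([68, 574, 72]);


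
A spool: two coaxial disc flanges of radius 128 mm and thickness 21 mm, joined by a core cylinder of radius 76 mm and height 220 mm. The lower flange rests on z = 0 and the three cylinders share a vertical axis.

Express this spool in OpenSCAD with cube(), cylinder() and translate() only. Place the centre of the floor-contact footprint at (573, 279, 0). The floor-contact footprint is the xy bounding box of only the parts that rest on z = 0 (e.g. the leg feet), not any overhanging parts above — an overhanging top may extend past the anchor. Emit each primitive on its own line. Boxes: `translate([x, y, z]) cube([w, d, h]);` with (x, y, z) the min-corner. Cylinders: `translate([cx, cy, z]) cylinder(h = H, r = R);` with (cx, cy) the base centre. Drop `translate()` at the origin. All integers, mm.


translate([573, 279, 0]) cylinder(h = 21, r = 128);
translate([573, 279, 21]) cylinder(h = 220, r = 76);
translate([573, 279, 241]) cylinder(h = 21, r = 128);


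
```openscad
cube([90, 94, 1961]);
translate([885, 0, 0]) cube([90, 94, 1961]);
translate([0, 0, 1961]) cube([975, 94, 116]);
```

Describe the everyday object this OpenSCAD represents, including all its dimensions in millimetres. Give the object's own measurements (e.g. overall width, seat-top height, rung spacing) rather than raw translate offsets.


A door frame. The clear opening is 795 mm wide and 1961 mm high. Two 90 mm wide jambs, 94 mm deep, stand either side of the opening from the floor to the top of the opening. A 116 mm thick head sits across the top of both jambs, spanning the full outside width of the frame.


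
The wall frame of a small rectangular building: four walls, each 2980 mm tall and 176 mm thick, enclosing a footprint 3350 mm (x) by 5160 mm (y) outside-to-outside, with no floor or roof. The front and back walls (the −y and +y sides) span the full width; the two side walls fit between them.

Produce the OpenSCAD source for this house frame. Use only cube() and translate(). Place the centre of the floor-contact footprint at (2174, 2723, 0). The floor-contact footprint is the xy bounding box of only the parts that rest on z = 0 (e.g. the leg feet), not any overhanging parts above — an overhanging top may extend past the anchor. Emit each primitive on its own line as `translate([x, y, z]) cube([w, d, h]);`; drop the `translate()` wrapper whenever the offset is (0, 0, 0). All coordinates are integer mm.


translate([499, 143, 0]) cube([3350, 176, 2980]);
translate([499, 5127, 0]) cube([3350, 176, 2980]);
translate([499, 319, 0]) cube([176, 4808, 2980]);
translate([3673, 319, 0]) cube([176, 4808, 2980]);


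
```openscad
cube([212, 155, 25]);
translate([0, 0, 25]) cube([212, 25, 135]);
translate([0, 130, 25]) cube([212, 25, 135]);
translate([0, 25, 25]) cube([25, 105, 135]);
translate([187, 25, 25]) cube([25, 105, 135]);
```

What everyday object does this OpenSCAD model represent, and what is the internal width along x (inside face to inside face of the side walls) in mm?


An open box. The internal width is 162 mm.

A 212×155 base slab with four walls standing on it — an open box. The base is 212 mm wide and the walls are 25 mm thick, so the internal width is 212 − 2 × 25 = 162 mm.


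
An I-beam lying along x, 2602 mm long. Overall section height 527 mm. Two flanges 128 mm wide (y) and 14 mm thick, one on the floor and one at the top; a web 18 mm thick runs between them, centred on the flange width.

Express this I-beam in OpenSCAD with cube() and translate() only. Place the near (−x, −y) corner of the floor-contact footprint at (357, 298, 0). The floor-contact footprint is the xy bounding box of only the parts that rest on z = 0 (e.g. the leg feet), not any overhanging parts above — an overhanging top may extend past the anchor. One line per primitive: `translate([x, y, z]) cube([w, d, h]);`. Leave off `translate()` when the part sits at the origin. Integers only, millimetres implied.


translate([357, 298, 0]) cube([2602, 128, 14]);
translate([357, 353, 14]) cube([2602, 18, 499]);
translate([357, 298, 513]) cube([2602, 128, 14]);


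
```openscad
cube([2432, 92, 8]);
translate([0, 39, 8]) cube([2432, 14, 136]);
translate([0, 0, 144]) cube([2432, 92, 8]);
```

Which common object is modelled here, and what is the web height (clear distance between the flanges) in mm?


An I-beam. The web height is 136 mm.

Two wide flanges with a thin centred web — an I-beam. Overall 152 mm minus two 8 mm flanges gives a web of 152 − 2·8 = 136 mm.


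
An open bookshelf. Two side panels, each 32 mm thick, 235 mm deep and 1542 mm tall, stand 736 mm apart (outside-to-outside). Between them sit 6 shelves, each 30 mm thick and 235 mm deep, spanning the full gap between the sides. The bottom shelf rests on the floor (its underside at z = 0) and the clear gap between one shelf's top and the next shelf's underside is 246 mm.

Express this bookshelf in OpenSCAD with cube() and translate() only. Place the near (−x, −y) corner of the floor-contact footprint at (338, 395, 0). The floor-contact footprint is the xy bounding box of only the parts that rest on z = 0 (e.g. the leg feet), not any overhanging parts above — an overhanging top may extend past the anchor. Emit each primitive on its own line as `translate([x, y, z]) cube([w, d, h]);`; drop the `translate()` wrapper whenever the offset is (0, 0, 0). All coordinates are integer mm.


translate([338, 395, 0]) cube([32, 235, 1542]);
translate([1042, 395, 0]) cube([32, 235, 1542]);
translate([370, 395, 0]) cube([672, 235, 30]);
translate([370, 395, 276]) cube([672, 235, 30]);
translate([370, 395, 552]) cube([672, 235, 30]);
translate([370, 395, 828]) cube([672, 235, 30]);
translate([370, 395, 1104]) cube([672, 235, 30]);
translate([370, 395, 1380]) cube([672, 235, 30]);


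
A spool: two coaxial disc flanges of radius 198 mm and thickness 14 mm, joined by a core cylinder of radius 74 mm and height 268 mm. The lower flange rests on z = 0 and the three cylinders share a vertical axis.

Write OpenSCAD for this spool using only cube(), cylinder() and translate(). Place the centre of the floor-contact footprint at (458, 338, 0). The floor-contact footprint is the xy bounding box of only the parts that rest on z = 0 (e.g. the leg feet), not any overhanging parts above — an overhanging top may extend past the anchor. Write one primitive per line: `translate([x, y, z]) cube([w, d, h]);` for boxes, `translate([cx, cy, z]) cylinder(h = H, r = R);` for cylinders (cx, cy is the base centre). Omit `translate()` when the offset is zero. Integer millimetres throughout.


translate([458, 338, 0]) cylinder(h = 14, r = 198);
translate([458, 338, 14]) cylinder(h = 268, r = 74);
translate([458, 338, 282]) cylinder(h = 14, r = 198);
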